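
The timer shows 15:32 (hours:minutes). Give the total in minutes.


Hours: 15
Minutes: 32
Convert hours to minutes: 15 x 60 = 900
Add remaining minutes: 900 + 32 = 932

932


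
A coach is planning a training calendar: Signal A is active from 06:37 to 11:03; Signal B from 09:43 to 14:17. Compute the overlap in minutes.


Interval A: [397, 663] minutes from midnight
Interval B: [583, 857] minutes from midnight
Overlap start = max(397, 583) = 583
Overlap end = min(663, 857) = 663
Overlap = 663 - 583 = 80 minutes

80


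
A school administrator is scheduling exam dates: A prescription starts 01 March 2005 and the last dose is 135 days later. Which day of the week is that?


Start: 2005-03-01 (Tuesday)
Step 1 - find target date: add 135 days
  2005-03-01 + 135 days = 2005-07-14
Step 2 - day of week:
  135 mod 7 = 2
  Tuesday + 2 days -> Thursday
Result: Thursday (2005-07-14)

Thursday


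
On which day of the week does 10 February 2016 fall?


Date: 2016-02-10
January 1, 2016 is a Friday
Day of year: 41
Offset from Jan 1: 40 days
40 mod 7 = 5
Result: Wednesday

Wednesday


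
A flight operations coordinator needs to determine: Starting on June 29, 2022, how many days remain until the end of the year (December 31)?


Start: June 29, 2022
End: December 31, 2022
Days left in June: 1
July: 31
August: 31
September: 30
October: 31
... plus remaining months
Sum of remaining months: 184
Total: 1 + 184 = 185

185


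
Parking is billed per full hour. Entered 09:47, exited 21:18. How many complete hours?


Start: 09:47
End: 21:18
Hour difference: 21 - 9 = 12 hours
Minute difference: 18 - 47 = -29 minutes
Total minutes: 691
Complete hours: 691 / 60 = 11 (remainder 31)

11


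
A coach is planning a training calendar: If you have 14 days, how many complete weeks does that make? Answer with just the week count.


Total days: 14
Days per week: 7
Division: 14 / 7 = 2 remainder 0
Complete weeks: 2
Remaining days: 0

2


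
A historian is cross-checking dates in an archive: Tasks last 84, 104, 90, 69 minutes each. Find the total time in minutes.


Durations: 84, 104, 90, 69
Running sum: 84
+ 104 = 188
+ 90 = 278
+ 69 = 347
Total duration: 347 minutes
That is 5 hours and 47 minutes

347


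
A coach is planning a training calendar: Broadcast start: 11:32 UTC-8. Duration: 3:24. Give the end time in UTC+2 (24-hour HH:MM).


Start: 11:32 in UTC-8
Step 1 - add duration:
  minutes: 32 + 24 = 56
  hours: 11 + 3 + 0 = 14
  end in UTC-8: 14:56
Step 2 - convert UTC-8 -> UTC+2:
  offset difference: 2 - (-8) = 10 hours
  14 + (10) = 24 -> mod 24 = 0
Result: 00:56 in UTC+2

00:56


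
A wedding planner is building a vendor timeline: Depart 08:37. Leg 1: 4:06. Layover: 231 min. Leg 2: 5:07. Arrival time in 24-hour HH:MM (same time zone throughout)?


Depart: 08:37
Leg 1: +246 min -> 12:43
Layover: +231 min -> 16:34
Leg 2: +307 min -> 21:41
Total travel: 784 minutes = 13h 4m
Arrival: 21:41

21:41


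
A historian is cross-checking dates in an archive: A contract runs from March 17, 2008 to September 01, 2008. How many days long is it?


Start date: 2008-03-17
End date: 2008-09-01
Mar 2008: +15 days
Apr 2008: +30 days
May 2008: +31 days
... (3 more months)
Total: 168 days

168


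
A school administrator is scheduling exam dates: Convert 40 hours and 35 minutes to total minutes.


Hours: 40
Extra minutes: 35
Minutes per hour: 60
Hours to minutes: 40 x 60 = 2400
Total: 2400 + 35 = 2435

2435


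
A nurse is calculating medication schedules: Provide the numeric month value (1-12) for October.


Calendar month order:
9. September
10. October <--
11. November
October is month number 10

10


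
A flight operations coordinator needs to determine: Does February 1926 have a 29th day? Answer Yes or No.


Year: 1926
Divisible by 4? 1926 / 4 = 481.5 -> No
Not divisible by 4, so NOT a leap year

No


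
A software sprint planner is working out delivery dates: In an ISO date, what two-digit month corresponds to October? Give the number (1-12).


Calendar month order:
9. September
10. October <--
11. November
October is month number 10

10


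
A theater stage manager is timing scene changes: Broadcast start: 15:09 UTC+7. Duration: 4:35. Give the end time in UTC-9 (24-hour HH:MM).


Start: 15:09 in UTC+7
Step 1 - add duration:
  minutes: 9 + 35 = 44
  hours: 15 + 4 + 0 = 19
  end in UTC+7: 19:44
Step 2 - convert UTC+7 -> UTC-9:
  offset difference: -9 - (7) = -16 hours
  19 + (-16) = 3 -> mod 24 = 3
Result: 03:44 in UTC-9

03:44


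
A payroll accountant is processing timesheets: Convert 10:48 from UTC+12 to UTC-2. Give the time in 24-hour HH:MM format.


Local time: 10:48 at UTC+12 (offset 12h)
Target zone: UTC-2 (offset -2h)
Difference: -2 - (12) = -14 hours
Calculation: 10 + (-14) = -4
Wraparound: (-4) mod 24 = 20
Result: 20:48

20:48


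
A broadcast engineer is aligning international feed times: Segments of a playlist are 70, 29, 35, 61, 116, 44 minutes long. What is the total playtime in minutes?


Durations: 70, 29, 35, 61, 116, 44
Running sum: 70
+ 29 = 99
+ 35 = 134
+ 61 = 195
+ 116 = 311
+ 44 = 355
Total duration: 355 minutes
That is 5 hours and 55 minutes

355


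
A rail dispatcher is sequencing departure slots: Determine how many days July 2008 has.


Month: July
Year: 2008
July is a 31-day month
Total: 31 days

31


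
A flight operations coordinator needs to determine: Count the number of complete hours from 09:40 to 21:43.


Start: 09:40
End: 21:43
Hour difference: 21 - 9 = 12 hours
Minute difference: 43 - 40 = 3 minutes
Total minutes: 723
Complete hours: 723 / 60 = 12 (remainder 3)

12


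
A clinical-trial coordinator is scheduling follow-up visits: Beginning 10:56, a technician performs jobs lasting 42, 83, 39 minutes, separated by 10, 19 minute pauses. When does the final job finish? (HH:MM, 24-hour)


Start: 10:56 = 656 min from midnight
  after task 1 (42 min): 11:38
  after break (10 min): 11:48
  after task 2 (83 min): 13:11
  after break (19 min): 13:30
  after task 3 (39 min): 14:09
Total elapsed: 193 minutes
End time: 14:09

14:09


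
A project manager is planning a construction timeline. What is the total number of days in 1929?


Year: 1929
Check leap year rules:
Divisible by 4? No
1929 is not a leap year
Days: 365

365


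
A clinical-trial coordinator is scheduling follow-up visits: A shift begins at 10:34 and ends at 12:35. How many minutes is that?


Start time: 10:34 = 634 minutes from midnight
End time: 12:35 = 755 minutes from midnight
Difference: 755 - 634 = 121 minutes
That is 2 hours and 1 minutes

121


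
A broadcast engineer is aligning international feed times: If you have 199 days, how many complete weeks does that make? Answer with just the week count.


Total days: 199
Days per week: 7
Division: 199 / 7 = 28 remainder 3
Complete weeks: 28
Remaining days: 3

28


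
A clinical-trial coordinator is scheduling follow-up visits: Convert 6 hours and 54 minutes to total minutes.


Hours: 6
Extra minutes: 54
Minutes per hour: 60
Hours to minutes: 6 x 60 = 360
Total: 360 + 54 = 414

414


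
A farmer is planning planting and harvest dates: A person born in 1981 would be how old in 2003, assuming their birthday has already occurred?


Birth year: 1981
Current year: 2003
Age = current year - birth year
Age = 2003 - 1981 = 22

22


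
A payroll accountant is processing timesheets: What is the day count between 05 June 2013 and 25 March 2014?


Start date: 2013-06-05
End date: 2014-03-25
Jun 2013: +26 days
Jul 2013: +31 days
Aug 2013: +31 days
... (7 more months)
Total: 293 days

293


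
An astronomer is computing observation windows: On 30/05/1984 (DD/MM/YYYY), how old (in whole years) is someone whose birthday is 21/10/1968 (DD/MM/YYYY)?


Birth: 1968-10-21
Reference: 1984-05-30
Year difference: 1984 - 1968 = 16
Has birthday (10-21) occurred by 05-30? No
Birthday not yet reached this year -> subtract 1
Age in full years: 15

15


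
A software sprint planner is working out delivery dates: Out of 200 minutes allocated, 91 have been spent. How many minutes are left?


Total budget: 200 minutes
Time used: 91 minutes
Remaining: 200 - 91 = 109 minutes
Percent used: 45.5%
Percent remaining: 54.5%

109


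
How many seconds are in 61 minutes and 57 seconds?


Minutes: 61
Seconds: 57
Convert minutes to seconds: 61 x 60 = 3660
Add remaining seconds: 3660 + 57 = 3717

3717


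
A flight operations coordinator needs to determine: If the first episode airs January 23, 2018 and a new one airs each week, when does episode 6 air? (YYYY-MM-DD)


First occurrence: 2018-01-23 (occurrence 1)
Each occurrence is 7 days after the previous.
Occurrence 6 is 5 weeks after the first.
5 weeks = 35 days
2018-01-23 + 35 days = 2018-02-27

2018-02-27


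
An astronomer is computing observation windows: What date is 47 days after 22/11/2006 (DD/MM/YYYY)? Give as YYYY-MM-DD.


Start: 2006-11-22
Adding 47 days
Days remaining in November: 8
After November: 39 days still to add
December 2006: 31 days, 8 remaining
January 2007 has 31 days, need 8
Result: 2007-01-08

2007-01-08


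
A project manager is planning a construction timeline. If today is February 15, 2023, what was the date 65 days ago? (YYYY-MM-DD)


Start: 2023-02-15
Subtracting 65 days
Days already passed in February: 15
After going back through February: 50 more days to subtract
January 2023: 31 days, 19 remaining
December 2022 has 31 days, need 19
Result: 2022-12-12

2022-12-12


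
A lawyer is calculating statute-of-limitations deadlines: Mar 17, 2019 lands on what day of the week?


Date: 2019-03-17
January 1, 2019 is a Tuesday
Day of year: 76
Offset from Jan 1: 75 days
75 mod 7 = 5
Result: Sunday

Sunday


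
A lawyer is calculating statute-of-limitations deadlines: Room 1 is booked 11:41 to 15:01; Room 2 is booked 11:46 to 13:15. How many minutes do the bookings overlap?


Interval A: [701, 901] minutes from midnight
Interval B: [706, 795] minutes from midnight
Overlap start = max(701, 706) = 706
Overlap end = min(901, 795) = 795
Overlap = 795 - 706 = 89 minutes

89


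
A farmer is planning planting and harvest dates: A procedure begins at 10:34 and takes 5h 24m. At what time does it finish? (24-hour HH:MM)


Start time: 10:34
Adding: 5 hours 24 minutes
Minutes: 34 + 24 = 58
Hours: 10 + 5 + 0 = 15
Result: 15:58

15:58


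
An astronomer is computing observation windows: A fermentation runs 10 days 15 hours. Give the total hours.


Days: 10
Extra hours: 15
Hours per day: 24
Days to hours: 10 x 24 = 240
Total: 240 + 15 = 255

255


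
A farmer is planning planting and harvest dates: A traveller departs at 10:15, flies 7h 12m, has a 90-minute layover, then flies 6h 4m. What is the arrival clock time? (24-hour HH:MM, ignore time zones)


Depart: 10:15
Leg 1: +432 min -> 17:27
Layover: +90 min -> 18:57
Leg 2: +364 min -> 01:01
Total travel: 886 minutes = 14h 46m
Arrival: 01:01

01:01


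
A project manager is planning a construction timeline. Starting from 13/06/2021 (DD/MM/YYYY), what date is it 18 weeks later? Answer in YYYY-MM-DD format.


Start: 2021-06-13
Weeks to add: 18
Convert to days: 18 x 7 = 126 days
Add 126 days to 2021-06-13
Result: 2021-10-17

2021-10-17


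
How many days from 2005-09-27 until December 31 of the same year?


Start: September 27, 2005
End: December 31, 2005
Days left in September: 3
October: 31
November: 30
December: 31
Sum of remaining months: 92
Total: 3 + 92 = 95

95


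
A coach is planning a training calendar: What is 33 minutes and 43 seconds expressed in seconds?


Minutes: 33
Extra seconds: 43
Seconds per minute: 60
Minutes to seconds: 33 x 60 = 1980
Total: 1980 + 43 = 2023

2023


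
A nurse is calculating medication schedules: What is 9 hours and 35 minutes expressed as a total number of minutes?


Hours: 9
Minutes: 35
Convert hours to minutes: 9 x 60 = 540
Add remaining minutes: 540 + 35 = 575

575


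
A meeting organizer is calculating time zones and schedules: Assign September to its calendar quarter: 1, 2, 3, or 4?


Month: September (month 9)
Q1: January-March (months 1-3)
Q2: April-June (months 4-6)
Q3: July-September (months 7-9)
Q4: October-December (months 10-12)
Month 9 falls in Q3

3


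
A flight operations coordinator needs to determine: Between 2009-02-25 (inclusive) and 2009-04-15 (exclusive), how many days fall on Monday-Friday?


Start: 2009-02-25 (Wednesday)
End (exclusive): 2009-04-15 (Wednesday)
Total calendar days: 49
Full weeks: 49 // 7 = 7 -> 35 weekdays
Remaining 0 days starting on Wednesday:
Total business days: 35 + 0 = 35

35


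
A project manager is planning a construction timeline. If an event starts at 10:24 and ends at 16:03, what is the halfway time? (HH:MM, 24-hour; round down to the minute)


Start time: 10:24 = 624 minutes from midnight
End time: 16:03 = 963 minutes from midnight
Sum: 624 + 963 = 1587
Midpoint: 1587 / 2 = 793 minutes
Convert: 793 / 60 = 13 hours, 13 minutes
Result: 13:13

13:13


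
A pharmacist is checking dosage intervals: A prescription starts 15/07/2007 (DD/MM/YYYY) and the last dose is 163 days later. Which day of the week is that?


Start: 2007-07-15 (Sunday)
Step 1 - find target date: add 163 days
  2007-07-15 + 163 days = 2007-12-25
Step 2 - day of week:
  163 mod 7 = 2
  Sunday + 2 days -> Tuesday
Result: Tuesday (2007-12-25)

Tuesday


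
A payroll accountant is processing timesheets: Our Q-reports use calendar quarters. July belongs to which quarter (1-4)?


Month: July (month 7)
Q1: January-March (months 1-3)
Q2: April-June (months 4-6)
Q3: July-September (months 7-9)
Q4: October-December (months 10-12)
Month 7 falls in Q3

3


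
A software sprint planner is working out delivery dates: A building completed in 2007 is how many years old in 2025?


Birth year: 2007
Current year: 2025
Age = current year - birth year
Age = 2025 - 2007 = 18

18


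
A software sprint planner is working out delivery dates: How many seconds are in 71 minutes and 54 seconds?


Minutes: 71
Seconds: 54
Convert minutes to seconds: 71 x 60 = 4260
Add remaining seconds: 4260 + 54 = 4314

4314


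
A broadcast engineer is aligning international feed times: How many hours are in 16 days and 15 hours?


Days: 16
Extra hours: 15
Hours per day: 24
Days to hours: 16 x 24 = 384
Total: 384 + 15 = 399

399


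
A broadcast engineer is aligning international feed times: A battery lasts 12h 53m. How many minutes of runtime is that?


Hours: 12
Extra minutes: 53
Minutes per hour: 60
Hours to minutes: 12 x 60 = 720
Total: 720 + 53 = 773

773


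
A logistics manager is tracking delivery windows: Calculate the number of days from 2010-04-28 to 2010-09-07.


Start date: 2010-04-28
End date: 2010-09-07
Apr 2010: +3 days
May 2010: +31 days
Jun 2010: +30 days
... (3 more months)
Total: 132 days

132


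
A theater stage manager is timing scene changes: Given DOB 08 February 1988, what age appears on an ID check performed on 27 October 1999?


Birth: 1988-02-08
Reference: 1999-10-27
Year difference: 1999 - 1988 = 11
Has birthday (02-08) occurred by 10-27? Yes
Age in full years: 11

11


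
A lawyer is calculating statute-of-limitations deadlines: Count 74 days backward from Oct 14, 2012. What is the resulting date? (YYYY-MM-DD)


Start: 2012-10-14
Subtracting 74 days
Days already passed in October: 14
After going back through October: 60 more days to subtract
September 2012: 30 days, 30 remaining
August 2012 has 31 days, need 30
Result: 2012-08-01

2012-08-01


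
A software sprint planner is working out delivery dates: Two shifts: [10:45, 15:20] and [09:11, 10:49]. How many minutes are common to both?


Interval A: [645, 920] minutes from midnight
Interval B: [551, 649] minutes from midnight
Overlap start = max(645, 551) = 645
Overlap end = min(920, 649) = 649
Overlap = 649 - 645 = 4 minutes

4


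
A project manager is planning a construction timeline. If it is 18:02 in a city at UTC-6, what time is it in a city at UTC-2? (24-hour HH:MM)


Local time: 18:02 at UTC-6 (offset -6h)
Target zone: UTC-2 (offset -2h)
Difference: -2 - (-6) = 4 hours
Calculation: 18 + (4) = 22
Result: 22:02

22:02


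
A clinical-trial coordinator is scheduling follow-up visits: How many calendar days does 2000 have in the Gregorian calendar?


Year: 2000
Check leap year rules:
Divisible by 4? Yes
Divisible by 100? Yes
Divisible by 400? Yes
2000 is a leap year
Days: 366

366


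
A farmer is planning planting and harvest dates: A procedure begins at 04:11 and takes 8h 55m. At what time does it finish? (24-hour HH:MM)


Start time: 04:11
Adding: 8 hours 55 minutes
Minutes: 11 + 55 = 66
Minute overflow: 66 >= 60, so carry 1 hour, minutes = 6
Hours: 4 + 8 + 1 = 13
Result: 13:06

13:06


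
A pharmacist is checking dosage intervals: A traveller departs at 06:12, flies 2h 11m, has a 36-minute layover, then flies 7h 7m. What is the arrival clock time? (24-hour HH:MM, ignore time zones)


Depart: 06:12
Leg 1: +131 min -> 08:23
Layover: +36 min -> 08:59
Leg 2: +427 min -> 16:06
Total travel: 594 minutes = 9h 54m
Arrival: 16:06

16:06


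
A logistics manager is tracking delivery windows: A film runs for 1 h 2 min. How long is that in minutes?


Hours: 1
Minutes: 2
Convert hours to minutes: 1 x 60 = 60
Add remaining minutes: 60 + 2 = 62

62


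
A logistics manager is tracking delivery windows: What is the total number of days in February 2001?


Month: February
Year: 2001
2001 is not a leap year
February has 28 days
Total: 28 days

28


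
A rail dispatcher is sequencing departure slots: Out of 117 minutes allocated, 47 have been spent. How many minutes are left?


Total budget: 117 minutes
Time used: 47 minutes
Remaining: 117 - 47 = 70 minutes
Percent used: 40.2%
Percent remaining: 59.8%

70


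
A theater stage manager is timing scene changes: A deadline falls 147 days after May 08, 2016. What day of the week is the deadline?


Start: 2016-05-08 (Sunday)
Step 1 - find target date: add 147 days
  2016-05-08 + 147 days = 2016-10-02
Step 2 - day of week:
  147 mod 7 = 0
  Sunday + 0 days -> Sunday
Result: Sunday (2016-10-02)

Sunday


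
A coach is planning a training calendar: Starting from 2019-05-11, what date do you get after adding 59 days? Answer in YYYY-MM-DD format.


Start: 2019-05-11
Adding 59 days
Days remaining in May: 20
After May: 39 days still to add
June 2019: 30 days, 9 remaining
July 2019 has 31 days, need 9
Result: 2019-07-09

2019-07-09


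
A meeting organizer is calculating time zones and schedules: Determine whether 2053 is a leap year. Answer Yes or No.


Year: 2053
Divisible by 4? 2053 / 4 = 513.25 -> No
Not divisible by 4, so NOT a leap year

No


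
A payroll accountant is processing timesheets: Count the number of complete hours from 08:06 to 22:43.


Start: 08:06
End: 22:43
Hour difference: 22 - 8 = 14 hours
Minute difference: 43 - 6 = 37 minutes
Total minutes: 877
Complete hours: 877 / 60 = 14 (remainder 37)

14


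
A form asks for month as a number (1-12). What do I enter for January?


Calendar month order:
1. January <--
2. February
January is month number 1

1


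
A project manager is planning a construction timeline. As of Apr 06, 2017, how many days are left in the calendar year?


Start: April 06, 2017
End: December 31, 2017
Days left in April: 24
May: 31
June: 30
July: 31
August: 31
... plus remaining months
Sum of remaining months: 245
Total: 24 + 245 = 269

269


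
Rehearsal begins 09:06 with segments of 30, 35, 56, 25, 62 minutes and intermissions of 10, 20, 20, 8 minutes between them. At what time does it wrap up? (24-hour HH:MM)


Start: 09:06 = 546 min from midnight
  after task 1 (30 min): 09:36
  after break (10 min): 09:46
  after task 2 (35 min): 10:21
  after break (20 min): 10:41
  after task 3 (56 min): 11:37
  after break (20 min): 11:57
  after task 4 (25 min): 12:22
  after break (8 min): 12:30
  after task 5 (62 min): 13:32
Total elapsed: 266 minutes
End time: 13:32

13:32


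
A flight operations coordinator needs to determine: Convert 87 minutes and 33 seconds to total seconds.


Minutes: 87
Extra seconds: 33
Seconds per minute: 60
Minutes to seconds: 87 x 60 = 5220
Total: 5220 + 33 = 5253

5253


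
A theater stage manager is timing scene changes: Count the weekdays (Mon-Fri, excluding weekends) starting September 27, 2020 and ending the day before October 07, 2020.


Start: 2020-09-27 (Sunday)
End (exclusive): 2020-10-07 (Wednesday)
Total calendar days: 10
Full weeks: 10 // 7 = 1 -> 5 weekdays
Remaining 3 days starting on Sunday:
  Sun(-), Mon(w), Tue(w) -> 2 weekdays
Total business days: 5 + 2 = 7

7


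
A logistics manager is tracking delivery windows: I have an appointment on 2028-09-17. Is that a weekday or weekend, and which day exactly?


Date: 2028-09-17
January 1, 2028 is a Saturday
Day of year: 261
Offset from Jan 1: 260 days
260 mod 7 = 1
Result: Sunday

Sunday


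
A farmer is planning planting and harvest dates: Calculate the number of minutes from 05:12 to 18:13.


Start time: 05:12 = 312 minutes from midnight
End time: 18:13 = 1093 minutes from midnight
Difference: 1093 - 312 = 781 minutes
That is 13 hours and 1 minutes

781


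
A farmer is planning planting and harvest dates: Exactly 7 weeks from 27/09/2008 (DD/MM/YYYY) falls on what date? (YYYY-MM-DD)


Start: 2008-09-27
Weeks to add: 7
Convert to days: 7 x 7 = 49 days
Add 49 days to 2008-09-27
Result: 2008-11-15

2008-11-15


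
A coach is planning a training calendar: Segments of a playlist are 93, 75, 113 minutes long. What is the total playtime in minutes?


Durations: 93, 75, 113
Running sum: 93
+ 75 = 168
+ 113 = 281
Total duration: 281 minutes
That is 4 hours and 41 minutes

281


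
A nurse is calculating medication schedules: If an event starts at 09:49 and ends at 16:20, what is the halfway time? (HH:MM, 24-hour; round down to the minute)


Start time: 09:49 = 589 minutes from midnight
End time: 16:20 = 980 minutes from midnight
Sum: 589 + 980 = 1569
Midpoint: 1569 / 2 = 784 minutes
Convert: 784 / 60 = 13 hours, 4 minutes
Result: 13:04

13:04


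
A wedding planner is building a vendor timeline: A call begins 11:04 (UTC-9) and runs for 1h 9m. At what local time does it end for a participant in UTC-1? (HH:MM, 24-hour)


Start: 11:04 in UTC-9
Step 1 - add duration:
  minutes: 4 + 9 = 13
  hours: 11 + 1 + 0 = 12
  end in UTC-9: 12:13
Step 2 - convert UTC-9 -> UTC-1:
  offset difference: -1 - (-9) = 8 hours
  12 + (8) = 20 -> mod 24 = 20
Result: 20:13 in UTC-1

20:13


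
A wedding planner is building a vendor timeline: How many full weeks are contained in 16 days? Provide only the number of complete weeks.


Total days: 16
Days per week: 7
Division: 16 / 7 = 2 remainder 2
Complete weeks: 2
Remaining days: 2

2


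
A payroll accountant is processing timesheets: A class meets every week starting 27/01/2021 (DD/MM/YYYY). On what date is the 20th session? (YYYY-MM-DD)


First occurrence: 2021-01-27 (occurrence 1)
Each occurrence is 7 days after the previous.
Occurrence 20 is 19 weeks after the first.
19 weeks = 133 days
2021-01-27 + 133 days = 2021-06-09

2021-06-09


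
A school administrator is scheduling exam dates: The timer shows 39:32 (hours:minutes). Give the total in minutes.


Hours: 39
Minutes: 32
Convert hours to minutes: 39 x 60 = 2340
Add remaining minutes: 2340 + 32 = 2372

2372


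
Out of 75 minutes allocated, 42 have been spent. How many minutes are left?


Total budget: 75 minutes
Time used: 42 minutes
Remaining: 75 - 42 = 33 minutes
Percent used: 56.0%
Percent remaining: 44.0%

33


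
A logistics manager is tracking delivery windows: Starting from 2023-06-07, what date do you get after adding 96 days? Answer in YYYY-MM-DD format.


Start: 2023-06-07
Adding 96 days
Days remaining in June: 23
After June: 73 days still to add
July 2023: 31 days, 42 remaining
August 2023: 31 days, 11 remaining
September 2023 has 30 days, need 11
Result: 2023-09-11

2023-09-11


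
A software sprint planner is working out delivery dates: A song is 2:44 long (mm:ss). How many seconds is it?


Minutes: 2
Extra seconds: 44
Seconds per minute: 60
Minutes to seconds: 2 x 60 = 120
Total: 120 + 44 = 164

164


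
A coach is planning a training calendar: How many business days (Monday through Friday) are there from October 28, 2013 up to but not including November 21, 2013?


Start: 2013-10-28 (Monday)
End (exclusive): 2013-11-21 (Thursday)
Total calendar days: 24
Full weeks: 24 // 7 = 3 -> 15 weekdays
Remaining 3 days starting on Monday:
  Mon(w), Tue(w), Wed(w) -> 3 weekdays
Total business days: 15 + 3 = 18

18


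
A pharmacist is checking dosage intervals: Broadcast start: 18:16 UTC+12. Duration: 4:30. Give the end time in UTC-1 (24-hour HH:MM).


Start: 18:16 in UTC+12
Step 1 - add duration:
  minutes: 16 + 30 = 46
  hours: 18 + 4 + 0 = 22
  end in UTC+12: 22:46
Step 2 - convert UTC+12 -> UTC-1:
  offset difference: -1 - (12) = -13 hours
  22 + (-13) = 9 -> mod 24 = 9
Result: 09:46 in UTC-1

09:46


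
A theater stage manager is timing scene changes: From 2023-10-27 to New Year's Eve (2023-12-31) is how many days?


Start: October 27, 2023
End: December 31, 2023
Days left in October: 4
November: 30
December: 31
Sum of remaining months: 61
Total: 4 + 61 = 65

65


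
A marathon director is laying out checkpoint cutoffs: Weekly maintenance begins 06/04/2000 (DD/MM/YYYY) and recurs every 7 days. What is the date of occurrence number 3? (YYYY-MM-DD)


First occurrence: 2000-04-06 (occurrence 1)
Each occurrence is 7 days after the previous.
Occurrence 3 is 2 weeks after the first.
2 weeks = 14 days
2000-04-06 + 14 days = 2000-04-20

2000-04-20


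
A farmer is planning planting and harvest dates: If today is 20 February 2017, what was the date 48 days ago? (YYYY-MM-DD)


Start: 2017-02-20
Subtracting 48 days
Days already passed in February: 20
After going back through February: 28 more days to subtract
January 2017 has 31 days, need 28
Result: 2017-01-03

2017-01-03


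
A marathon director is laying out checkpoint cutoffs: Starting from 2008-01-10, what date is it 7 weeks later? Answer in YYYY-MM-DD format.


Start: 2008-01-10
Weeks to add: 7
Convert to days: 7 x 7 = 49 days
Add 49 days to 2008-01-10
Result: 2008-02-28

2008-02-28


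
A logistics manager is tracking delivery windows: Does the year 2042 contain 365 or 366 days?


Year: 2042
Check leap year rules:
Divisible by 4? No
2042 is not a leap year
Days: 365

365


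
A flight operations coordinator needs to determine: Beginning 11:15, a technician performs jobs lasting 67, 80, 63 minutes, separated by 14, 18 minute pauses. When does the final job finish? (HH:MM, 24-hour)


Start: 11:15 = 675 min from midnight
  after task 1 (67 min): 12:22
  after break (14 min): 12:36
  after task 2 (80 min): 13:56
  after break (18 min): 14:14
  after task 3 (63 min): 15:17
Total elapsed: 242 minutes
End time: 15:17

15:17


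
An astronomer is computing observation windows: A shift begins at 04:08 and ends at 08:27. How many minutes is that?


Start time: 04:08 = 248 minutes from midnight
End time: 08:27 = 507 minutes from midnight
Difference: 507 - 248 = 259 minutes
That is 4 hours and 19 minutes

259


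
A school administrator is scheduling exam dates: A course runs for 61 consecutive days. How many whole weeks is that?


Total days: 61
Days per week: 7
Division: 61 / 7 = 8 remainder 5
Complete weeks: 8
Remaining days: 5

8


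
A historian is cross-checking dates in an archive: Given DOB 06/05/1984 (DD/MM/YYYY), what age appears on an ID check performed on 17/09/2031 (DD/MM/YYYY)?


Birth: 1984-05-06
Reference: 2031-09-17
Year difference: 2031 - 1984 = 47
Has birthday (05-06) occurred by 09-17? Yes
Age in full years: 47

47


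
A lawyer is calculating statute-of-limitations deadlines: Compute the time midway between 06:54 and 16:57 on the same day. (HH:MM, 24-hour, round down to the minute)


Start time: 06:54 = 414 minutes from midnight
End time: 16:57 = 1017 minutes from midnight
Sum: 414 + 1017 = 1431
Midpoint: 1431 / 2 = 715 minutes
Convert: 715 / 60 = 11 hours, 55 minutes
Result: 11:55

11:55


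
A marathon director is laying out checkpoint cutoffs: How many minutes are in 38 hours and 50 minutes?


Hours: 38
Extra minutes: 50
Minutes per hour: 60
Hours to minutes: 38 x 60 = 2280
Total: 2280 + 50 = 2330

2330


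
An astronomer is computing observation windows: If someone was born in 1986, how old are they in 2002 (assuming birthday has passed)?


Birth year: 1986
Current year: 2002
Age = current year - birth year
Age = 2002 - 1986 = 16

16


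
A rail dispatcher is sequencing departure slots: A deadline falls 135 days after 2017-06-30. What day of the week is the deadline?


Start: 2017-06-30 (Friday)
Step 1 - find target date: add 135 days
  2017-06-30 + 135 days = 2017-11-12
Step 2 - day of week:
  135 mod 7 = 2
  Friday + 2 days -> Sunday
Result: Sunday (2017-11-12)

Sunday


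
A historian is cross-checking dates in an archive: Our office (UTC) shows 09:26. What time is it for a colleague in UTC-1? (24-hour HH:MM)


Local time: 09:26 at UTC (offset 0h)
Target zone: UTC-1 (offset -1h)
Difference: -1 - (0) = -1 hours
Calculation: 9 + (-1) = 8
Result: 08:26

08:26


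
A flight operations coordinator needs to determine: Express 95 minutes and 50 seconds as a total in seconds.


Minutes: 95
Seconds: 50
Convert minutes to seconds: 95 x 60 = 5700
Add remaining seconds: 5700 + 50 = 5750

5750


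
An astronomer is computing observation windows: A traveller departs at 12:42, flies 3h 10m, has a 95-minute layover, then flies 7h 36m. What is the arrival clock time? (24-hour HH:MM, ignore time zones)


Depart: 12:42
Leg 1: +190 min -> 15:52
Layover: +95 min -> 17:27
Leg 2: +456 min -> 01:03
Total travel: 741 minutes = 12h 21m
Arrival: 01:03

01:03


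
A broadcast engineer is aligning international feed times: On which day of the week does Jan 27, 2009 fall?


Date: 2009-01-27
January 1, 2009 is a Thursday
Day of year: 27
Offset from Jan 1: 26 days
26 mod 7 = 5
Result: Tuesday

Tuesday


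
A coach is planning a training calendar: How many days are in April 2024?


Month: April
Year: 2024
April is a 30-day month
Total: 30 days

30


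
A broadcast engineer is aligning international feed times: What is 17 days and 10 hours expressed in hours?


Days: 17
Extra hours: 10
Hours per day: 24
Days to hours: 17 x 24 = 408
Total: 408 + 10 = 418

418


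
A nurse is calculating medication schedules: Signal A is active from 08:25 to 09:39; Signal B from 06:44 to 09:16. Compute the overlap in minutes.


Interval A: [505, 579] minutes from midnight
Interval B: [404, 556] minutes from midnight
Overlap start = max(505, 404) = 505
Overlap end = min(579, 556) = 556
Overlap = 556 - 505 = 51 minutes

51


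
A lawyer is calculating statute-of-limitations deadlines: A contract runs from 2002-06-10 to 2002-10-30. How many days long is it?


Start date: 2002-06-10
End date: 2002-10-30
Jun 2002: +21 days
Jul 2002: +31 days
Aug 2002: +31 days
Sep 2002: +30 days
Oct 2002: +29 days
Total: 142 days

142


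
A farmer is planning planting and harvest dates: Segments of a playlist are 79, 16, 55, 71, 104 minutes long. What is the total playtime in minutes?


Durations: 79, 16, 55, 71, 104
Running sum: 79
+ 16 = 95
+ 55 = 150
+ 71 = 221
+ 104 = 325
Total duration: 325 minutes
That is 5 hours and 25 minutes

325


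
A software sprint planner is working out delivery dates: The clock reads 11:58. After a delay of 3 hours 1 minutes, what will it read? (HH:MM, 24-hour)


Start time: 11:58
Adding: 3 hours 1 minutes
Minutes: 58 + 1 = 59
Hours: 11 + 3 + 0 = 14
Result: 14:59

14:59


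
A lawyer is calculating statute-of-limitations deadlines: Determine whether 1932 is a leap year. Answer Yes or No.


Year: 1932
Divisible by 4? 1932 / 4 = 483.0 -> Yes
Divisible by 100? 1932 / 100 = 19.32 -> No
Divisible by 4 but not 100, so it IS a leap year

Yes


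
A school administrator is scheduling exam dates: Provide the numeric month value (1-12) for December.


Calendar month order:
11. November
12. December <--
December is month number 12

12


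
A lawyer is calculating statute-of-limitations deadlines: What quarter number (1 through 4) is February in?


Month: February (month 2)
Q1: January-March (months 1-3)
Q2: April-June (months 4-6)
Q3: July-September (months 7-9)
Q4: October-December (months 10-12)
Month 2 falls in Q1

1


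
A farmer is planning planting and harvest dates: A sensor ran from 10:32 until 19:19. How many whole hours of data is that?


Start: 10:32
End: 19:19
Hour difference: 19 - 10 = 9 hours
Minute difference: 19 - 32 = -13 minutes
Total minutes: 527
Complete hours: 527 / 60 = 8 (remainder 47)

8


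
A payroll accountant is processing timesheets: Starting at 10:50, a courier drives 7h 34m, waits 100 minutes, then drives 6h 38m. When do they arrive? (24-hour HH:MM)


Depart: 10:50
Leg 1: +454 min -> 18:24
Layover: +100 min -> 20:04
Leg 2: +398 min -> 02:42
Total travel: 952 minutes = 15h 52m
Arrival: 02:42

02:42


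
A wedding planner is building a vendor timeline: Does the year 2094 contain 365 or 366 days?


Year: 2094
Check leap year rules:
Divisible by 4? No
2094 is not a leap year
Days: 365

365


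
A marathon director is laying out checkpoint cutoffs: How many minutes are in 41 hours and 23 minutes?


Hours: 41
Extra minutes: 23
Minutes per hour: 60
Hours to minutes: 41 x 60 = 2460
Total: 2460 + 23 = 2483

2483


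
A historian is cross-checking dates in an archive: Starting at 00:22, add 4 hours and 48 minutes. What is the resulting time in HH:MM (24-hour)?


Start time: 00:22
Adding: 4 hours 48 minutes
Minutes: 22 + 48 = 70
Minute overflow: 70 >= 60, so carry 1 hour, minutes = 10
Hours: 0 + 4 + 1 = 5
Result: 05:10

05:10


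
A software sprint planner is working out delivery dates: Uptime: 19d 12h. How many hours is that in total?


Days: 19
Extra hours: 12
Hours per day: 24
Days to hours: 19 x 24 = 456
Total: 456 + 12 = 468

468


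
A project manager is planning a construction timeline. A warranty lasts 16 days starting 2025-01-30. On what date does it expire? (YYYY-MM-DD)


Start: 2025-01-30
Adding 16 days
Days remaining in January: 1
After January: 15 days still to add
February 2025 has 28 days, need 15
Result: 2025-02-15

2025-02-15


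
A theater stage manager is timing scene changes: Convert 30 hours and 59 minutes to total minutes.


Hours: 30
Minutes: 59
Convert hours to minutes: 30 x 60 = 1800
Add remaining minutes: 1800 + 59 = 1859

1859


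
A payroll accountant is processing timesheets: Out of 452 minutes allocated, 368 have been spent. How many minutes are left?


Total budget: 452 minutes
Time used: 368 minutes
Remaining: 452 - 368 = 84 minutes
Percent used: 81.4%
Percent remaining: 18.6%

84


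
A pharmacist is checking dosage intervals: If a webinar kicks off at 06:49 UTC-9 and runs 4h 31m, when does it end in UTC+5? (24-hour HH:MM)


Start: 06:49 in UTC-9
Step 1 - add duration:
  minutes: 49 + 31 = 80 (carry 1h)
  hours: 6 + 4 + 1 = 11
  end in UTC-9: 11:20
Step 2 - convert UTC-9 -> UTC+5:
  offset difference: 5 - (-9) = 14 hours
  11 + (14) = 25 -> mod 24 = 1
Result: 01:20 in UTC+5

01:20


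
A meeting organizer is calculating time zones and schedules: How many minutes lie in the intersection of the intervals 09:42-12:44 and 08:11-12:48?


Interval A: [582, 764] minutes from midnight
Interval B: [491, 768] minutes from midnight
Overlap start = max(582, 491) = 582
Overlap end = min(764, 768) = 764
Overlap = 764 - 582 = 182 minutes

182


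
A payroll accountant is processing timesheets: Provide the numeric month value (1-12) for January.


Calendar month order:
1. January <--
2. February
January is month number 1

1


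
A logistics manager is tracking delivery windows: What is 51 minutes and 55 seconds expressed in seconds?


Minutes: 51
Extra seconds: 55
Seconds per minute: 60
Minutes to seconds: 51 x 60 = 3060
Total: 3060 + 55 = 3115

3115


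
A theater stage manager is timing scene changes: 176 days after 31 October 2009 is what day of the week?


Start: 2009-10-31 (Saturday)
Step 1 - find target date: add 176 days
  2009-10-31 + 176 days = 2010-04-25
Step 2 - day of week:
  176 mod 7 = 1
  Saturday + 1 days -> Sunday
Result: Sunday (2010-04-25)

Sunday


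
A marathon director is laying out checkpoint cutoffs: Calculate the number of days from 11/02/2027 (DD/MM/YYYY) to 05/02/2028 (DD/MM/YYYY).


Start date: 2027-02-11
End date: 2028-02-05
Feb 2027: +18 days
Mar 2027: +31 days
Apr 2027: +30 days
... (10 more months)
Total: 359 days

359


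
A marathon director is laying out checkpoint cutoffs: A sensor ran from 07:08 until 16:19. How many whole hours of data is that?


Start: 07:08
End: 16:19
Hour difference: 16 - 7 = 9 hours
Minute difference: 19 - 8 = 11 minutes
Total minutes: 551
Complete hours: 551 / 60 = 9 (remainder 11)

9


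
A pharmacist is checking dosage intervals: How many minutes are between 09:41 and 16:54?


Start time: 09:41 = 581 minutes from midnight
End time: 16:54 = 1014 minutes from midnight
Difference: 1014 - 581 = 433 minutes
That is 7 hours and 13 minutes

433


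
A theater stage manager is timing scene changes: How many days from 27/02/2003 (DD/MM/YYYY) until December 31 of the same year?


Start: February 27, 2003
End: December 31, 2003
Days left in February: 1
March: 31
April: 30
May: 31
June: 30
... plus remaining months
Sum of remaining months: 306
Total: 1 + 306 = 307

307


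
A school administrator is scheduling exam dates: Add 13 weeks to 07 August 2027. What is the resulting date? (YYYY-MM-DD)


Start: 2027-08-07
Weeks to add: 13
Convert to days: 13 x 7 = 91 days
Add 91 days to 2027-08-07
Result: 2027-11-06

2027-11-06


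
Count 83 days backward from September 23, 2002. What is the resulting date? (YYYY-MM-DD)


Start: 2002-09-23
Subtracting 83 days
Days already passed in September: 23
After going back through September: 60 more days to subtract
August 2002: 31 days, 29 remaining
July 2002 has 31 days, need 29
Result: 2002-07-02

2002-07-02


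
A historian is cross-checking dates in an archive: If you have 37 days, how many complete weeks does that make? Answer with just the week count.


Total days: 37
Days per week: 7
Division: 37 / 7 = 5 remainder 2
Complete weeks: 5
Remaining days: 2

5


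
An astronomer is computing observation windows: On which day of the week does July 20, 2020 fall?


Date: 2020-07-20
January 1, 2020 is a Wednesday
Day of year: 202
Offset from Jan 1: 201 days
201 mod 7 = 5
Result: Monday

Monday


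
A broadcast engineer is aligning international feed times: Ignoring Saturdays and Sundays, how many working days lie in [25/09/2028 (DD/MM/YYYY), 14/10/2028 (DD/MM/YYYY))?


Start: 2028-09-25 (Monday)
End (exclusive): 2028-10-14 (Saturday)
Total calendar days: 19
Full weeks: 19 // 7 = 2 -> 10 weekdays
Remaining 5 days starting on Monday:
  Mon(w), Tue(w), Wed(w), Thu(w), Fri(w) -> 5 weekdays
Total business days: 10 + 5 = 15

15


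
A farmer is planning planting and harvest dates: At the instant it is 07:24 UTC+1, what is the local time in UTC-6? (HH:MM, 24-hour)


Local time: 07:24 at UTC+1 (offset 1h)
Target zone: UTC-6 (offset -6h)
Difference: -6 - (1) = -7 hours
Calculation: 7 + (-7) = 0
Result: 00:24

00:24


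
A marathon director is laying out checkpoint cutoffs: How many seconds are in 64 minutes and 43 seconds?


Minutes: 64
Seconds: 43
Convert minutes to seconds: 64 x 60 = 3840
Add remaining seconds: 3840 + 43 = 3883

3883


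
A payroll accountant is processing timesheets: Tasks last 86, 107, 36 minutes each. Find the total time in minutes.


Durations: 86, 107, 36
Running sum: 86
+ 107 = 193
+ 36 = 229
Total duration: 229 minutes
That is 3 hours and 49 minutes

229
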